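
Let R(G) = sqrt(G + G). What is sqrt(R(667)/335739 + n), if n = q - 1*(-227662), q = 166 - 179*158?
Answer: sqrt(22492960037241066 + 335739*sqrt(1334))/335739 ≈ 446.71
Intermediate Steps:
q = -28116 (q = 166 - 28282 = -28116)
R(G) = sqrt(2)*sqrt(G) (R(G) = sqrt(2*G) = sqrt(2)*sqrt(G))
n = 199546 (n = -28116 - 1*(-227662) = -28116 + 227662 = 199546)
sqrt(R(667)/335739 + n) = sqrt((sqrt(2)*sqrt(667))/335739 + 199546) = sqrt(sqrt(1334)*(1/335739) + 199546) = sqrt(sqrt(1334)/335739 + 199546) = sqrt(199546 + sqrt(1334)/335739)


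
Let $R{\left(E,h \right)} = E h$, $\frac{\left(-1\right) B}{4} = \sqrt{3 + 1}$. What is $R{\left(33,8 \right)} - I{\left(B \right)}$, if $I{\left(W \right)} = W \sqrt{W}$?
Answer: $264 + 16 i \sqrt{2} \approx 264.0 + 22.627 i$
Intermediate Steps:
$B = -8$ ($B = - 4 \sqrt{3 + 1} = - 4 \sqrt{4} = \left(-4\right) 2 = -8$)
$I{\left(W \right)} = W^{\frac{3}{2}}$
$R{\left(33,8 \right)} - I{\left(B \right)} = 33 \cdot 8 - \left(-8\right)^{\frac{3}{2}} = 264 - - 16 i \sqrt{2} = 264 + 16 i \sqrt{2}$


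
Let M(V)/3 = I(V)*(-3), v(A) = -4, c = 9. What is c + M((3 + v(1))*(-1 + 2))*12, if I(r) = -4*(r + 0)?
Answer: -423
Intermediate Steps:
I(r) = -4*r
M(V) = 36*V (M(V) = 3*(-4*V*(-3)) = 3*(12*V) = 36*V)
c + M((3 + v(1))*(-1 + 2))*12 = 9 + (36*((3 - 4)*(-1 + 2)))*12 = 9 + (36*(-1*1))*12 = 9 + (36*(-1))*12 = 9 - 36*12 = 9 - 432 = -423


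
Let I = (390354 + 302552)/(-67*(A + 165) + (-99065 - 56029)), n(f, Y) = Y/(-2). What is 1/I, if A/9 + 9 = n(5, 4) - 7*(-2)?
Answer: -83979/346453 ≈ -0.24240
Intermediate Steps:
n(f, Y) = -Y/2 (n(f, Y) = Y*(-½) = -Y/2)
A = 27 (A = -81 + 9*(-½*4 - 7*(-2)) = -81 + 9*(-2 + 14) = -81 + 9*12 = -81 + 108 = 27)
I = -346453/83979 (I = (390354 + 302552)/(-67*(27 + 165) + (-99065 - 56029)) = 692906/(-67*192 - 155094) = 692906/(-12864 - 155094) = 692906/(-167958) = 692906*(-1/167958) = -346453/83979 ≈ -4.1255)
1/I = 1/(-346453/83979) = -83979/346453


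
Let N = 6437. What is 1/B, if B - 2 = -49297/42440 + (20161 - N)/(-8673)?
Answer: -368082120/273835201 ≈ -1.3442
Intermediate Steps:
B = -273835201/368082120 (B = 2 + (-49297/42440 + (20161 - 1*6437)/(-8673)) = 2 + (-49297*1/42440 + (20161 - 6437)*(-1/8673)) = 2 + (-49297/42440 + 13724*(-1/8673)) = 2 + (-49297/42440 - 13724/8673) = 2 - 1009999441/368082120 = -273835201/368082120 ≈ -0.74395)
1/B = 1/(-273835201/368082120) = -368082120/273835201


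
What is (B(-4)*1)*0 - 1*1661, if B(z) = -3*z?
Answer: -1661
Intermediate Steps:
(B(-4)*1)*0 - 1*1661 = (-3*(-4)*1)*0 - 1*1661 = (12*1)*0 - 1661 = 12*0 - 1661 = 0 - 1661 = -1661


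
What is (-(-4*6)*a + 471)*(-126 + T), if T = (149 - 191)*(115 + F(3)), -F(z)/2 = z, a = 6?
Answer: -2892960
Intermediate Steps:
F(z) = -2*z
T = -4578 (T = (149 - 191)*(115 - 2*3) = -42*(115 - 6) = -42*109 = -4578)
(-(-4*6)*a + 471)*(-126 + T) = (-(-4*6)*6 + 471)*(-126 - 4578) = (-(-24)*6 + 471)*(-4704) = (-1*(-144) + 471)*(-4704) = (144 + 471)*(-4704) = 615*(-4704) = -2892960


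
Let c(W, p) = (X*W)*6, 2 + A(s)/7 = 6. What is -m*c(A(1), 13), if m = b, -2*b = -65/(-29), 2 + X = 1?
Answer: -5460/29 ≈ -188.28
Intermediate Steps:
X = -1 (X = -2 + 1 = -1)
A(s) = 28 (A(s) = -14 + 7*6 = -14 + 42 = 28)
c(W, p) = -6*W (c(W, p) = -W*6 = -6*W)
b = -65/58 (b = -(-65)/(2*(-29)) = -(-65)*(-1)/(2*29) = -½*65/29 = -65/58 ≈ -1.1207)
m = -65/58 ≈ -1.1207
-m*c(A(1), 13) = -(-65)*(-6*28)/58 = -(-65)*(-168)/58 = -1*5460/29 = -5460/29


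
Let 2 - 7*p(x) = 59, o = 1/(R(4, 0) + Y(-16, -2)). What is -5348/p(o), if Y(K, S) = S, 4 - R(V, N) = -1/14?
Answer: 37436/57 ≈ 656.77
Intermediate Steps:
R(V, N) = 57/14 (R(V, N) = 4 - (-1)/14 = 4 - 1*(-1/14) = 4 + 1/14 = 57/14)
o = 14/29 (o = 1/(57/14 - 2) = 1/(29/14) = 14/29 ≈ 0.48276)
p(x) = -57/7 (p(x) = 2/7 - 1/7*59 = 2/7 - 59/7 = -57/7)
-5348/p(o) = -5348/(-57/7) = -5348*(-7/57) = 37436/57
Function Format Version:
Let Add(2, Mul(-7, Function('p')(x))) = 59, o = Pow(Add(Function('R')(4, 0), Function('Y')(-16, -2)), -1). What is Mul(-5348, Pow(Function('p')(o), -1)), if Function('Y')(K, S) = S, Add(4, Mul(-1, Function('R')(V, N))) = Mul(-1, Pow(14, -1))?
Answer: Rational(37436, 57) ≈ 656.77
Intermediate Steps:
Function('R')(V, N) = Rational(57, 14) (Function('R')(V, N) = Add(4, Mul(-1, Mul(-1, Pow(14, -1)))) = Add(4, Mul(-1, Mul(-1, Rational(1, 14)))) = Add(4, Mul(-1, Rational(-1, 14))) = Add(4, Rational(1, 14)) = Rational(57, 14))
o = Rational(14, 29) (o = Pow(Add(Rational(57, 14), -2), -1) = Pow(Rational(29, 14), -1) = Rational(14, 29) ≈ 0.48276)
Function('p')(x) = Rational(-57, 7) (Function('p')(x) = Add(Rational(2, 7), Mul(Rational(-1, 7), 59)) = Add(Rational(2, 7), Rational(-59, 7)) = Rational(-57, 7))
Mul(-5348, Pow(Function('p')(o), -1)) = Mul(-5348, Pow(Rational(-57, 7), -1)) = Mul(-5348, Rational(-7, 57)) = Rational(37436, 57)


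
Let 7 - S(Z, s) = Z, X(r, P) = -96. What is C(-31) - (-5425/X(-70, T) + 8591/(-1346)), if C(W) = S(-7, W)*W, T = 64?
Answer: -31278529/64608 ≈ -484.13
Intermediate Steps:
S(Z, s) = 7 - Z
C(W) = 14*W (C(W) = (7 - 1*(-7))*W = (7 + 7)*W = 14*W)
C(-31) - (-5425/X(-70, T) + 8591/(-1346)) = 14*(-31) - (-5425/(-96) + 8591/(-1346)) = -434 - (-5425*(-1/96) + 8591*(-1/1346)) = -434 - (5425/96 - 8591/1346) = -434 - 1*3238657/64608 = -434 - 3238657/64608 = -31278529/64608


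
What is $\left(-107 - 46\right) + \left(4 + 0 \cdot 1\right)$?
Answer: $-149$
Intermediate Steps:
$\left(-107 - 46\right) + \left(4 + 0 \cdot 1\right) = -153 + \left(4 + 0\right) = -153 + 4 = -149$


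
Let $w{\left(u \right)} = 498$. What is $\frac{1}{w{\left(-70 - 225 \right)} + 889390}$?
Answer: $\frac{1}{889888} \approx 1.1237 \cdot 10^{-6}$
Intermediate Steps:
$\frac{1}{w{\left(-70 - 225 \right)} + 889390} = \frac{1}{498 + 889390} = \frac{1}{889888}$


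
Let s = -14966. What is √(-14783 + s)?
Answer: I*√29749 ≈ 172.48*I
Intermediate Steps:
√(-14783 + s) = √(-14783 - 14966) = √(-29749) = I*√29749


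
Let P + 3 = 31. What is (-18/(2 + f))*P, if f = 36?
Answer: -252/19 ≈ -13.263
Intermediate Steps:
P = 28 (P = -3 + 31 = 28)
(-18/(2 + f))*P = (-18/(2 + 36))*28 = (-18/38)*28 = ((1/38)*(-18))*28 = -9/19*28 = -252/19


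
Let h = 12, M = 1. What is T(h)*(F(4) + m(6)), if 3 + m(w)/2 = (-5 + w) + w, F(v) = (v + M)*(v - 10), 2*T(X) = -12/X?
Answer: 11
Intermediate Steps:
T(X) = -6/X (T(X) = (-12/X)/2 = -6/X)
F(v) = (1 + v)*(-10 + v) (F(v) = (v + 1)*(v - 10) = (1 + v)*(-10 + v))
m(w) = -16 + 4*w (m(w) = -6 + 2*((-5 + w) + w) = -6 + 2*(-5 + 2*w) = -6 + (-10 + 4*w) = -16 + 4*w)
T(h)*(F(4) + m(6)) = (-6/12)*((-10 + 4² - 9*4) + (-16 + 4*6)) = (-6*1/12)*((-10 + 16 - 36) + (-16 + 24)) = -(-30 + 8)/2 = -½*(-22) = 11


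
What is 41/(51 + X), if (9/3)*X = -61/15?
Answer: 1845/2234 ≈ 0.82587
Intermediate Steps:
X = -61/45 (X = (-61/15)/3 = (-61*1/15)/3 = (⅓)*(-61/15) = -61/45 ≈ -1.3556)
41/(51 + X) = 41/(51 - 61/45) = 41/(2234/45) = (45/2234)*41 = 1845/2234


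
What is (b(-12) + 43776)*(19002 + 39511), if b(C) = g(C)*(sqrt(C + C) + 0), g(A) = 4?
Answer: 2561465088 + 468104*I*sqrt(6) ≈ 2.5615e+9 + 1.1466e+6*I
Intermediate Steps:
b(C) = 4*sqrt(2)*sqrt(C) (b(C) = 4*(sqrt(C + C) + 0) = 4*(sqrt(2*C) + 0) = 4*(sqrt(2)*sqrt(C) + 0) = 4*(sqrt(2)*sqrt(C)) = 4*sqrt(2)*sqrt(C))
(b(-12) + 43776)*(19002 + 39511) = (4*sqrt(2)*sqrt(-12) + 43776)*(19002 + 39511) = (4*sqrt(2)*(2*I*sqrt(3)) + 43776)*58513 = (8*I*sqrt(6) + 43776)*58513 = (43776 + 8*I*sqrt(6))*58513 = 2561465088 + 468104*I*sqrt(6)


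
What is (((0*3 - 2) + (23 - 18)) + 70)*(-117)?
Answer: -8541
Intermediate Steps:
(((0*3 - 2) + (23 - 18)) + 70)*(-117) = (((0 - 2) + 5) + 70)*(-117) = ((-2 + 5) + 70)*(-117) = (3 + 70)*(-117) = 73*(-117) = -8541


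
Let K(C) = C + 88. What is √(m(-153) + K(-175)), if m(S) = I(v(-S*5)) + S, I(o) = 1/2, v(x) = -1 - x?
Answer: I*√958/2 ≈ 15.476*I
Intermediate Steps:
K(C) = 88 + C
I(o) = ½
m(S) = ½ + S
√(m(-153) + K(-175)) = √((½ - 153) + (88 - 175)) = √(-305/2 - 87) = √(-479/2) = I*√958/2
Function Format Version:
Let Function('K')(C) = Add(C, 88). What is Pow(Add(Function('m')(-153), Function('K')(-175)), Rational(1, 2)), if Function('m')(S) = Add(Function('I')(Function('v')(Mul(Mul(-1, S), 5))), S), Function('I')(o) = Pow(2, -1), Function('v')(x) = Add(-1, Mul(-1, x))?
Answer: Mul(Rational(1, 2), I, Pow(958, Rational(1, 2))) ≈ Mul(15.476, I)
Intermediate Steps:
Function('K')(C) = Add(88, C)
Function('I')(o) = Rational(1, 2)
Function('m')(S) = Add(Rational(1, 2), S)
Pow(Add(Function('m')(-153), Function('K')(-175)), Rational(1, 2)) = Pow(Add(Add(Rational(1, 2), -153), Add(88, -175)), Rational(1, 2)) = Pow(Add(Rational(-305, 2), -87), Rational(1, 2)) = Pow(Rational(-479, 2), Rational(1, 2)) = Mul(Rational(1, 2), I, Pow(958, Rational(1, 2)))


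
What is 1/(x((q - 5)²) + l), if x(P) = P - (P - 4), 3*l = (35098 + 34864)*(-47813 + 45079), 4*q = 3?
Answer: -3/191276096 ≈ -1.5684e-8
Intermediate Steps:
q = ¾ (q = (¼)*3 = ¾ ≈ 0.75000)
l = -191276108/3 (l = ((35098 + 34864)*(-47813 + 45079))/3 = (69962*(-2734))/3 = (⅓)*(-191276108) = -191276108/3 ≈ -6.3759e+7)
x(P) = 4 (x(P) = P - (-4 + P) = P + (4 - P) = 4)
1/(x((q - 5)²) + l) = 1/(4 - 191276108/3) = 1/(-191276096/3) = -3/191276096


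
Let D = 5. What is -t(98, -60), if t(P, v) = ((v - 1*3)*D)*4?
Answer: 1260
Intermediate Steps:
t(P, v) = -60 + 20*v (t(P, v) = ((v - 1*3)*5)*4 = ((v - 3)*5)*4 = ((-3 + v)*5)*4 = (-15 + 5*v)*4 = -60 + 20*v)
-t(98, -60) = -(-60 + 20*(-60)) = -(-60 - 1200) = -1*(-1260) = 1260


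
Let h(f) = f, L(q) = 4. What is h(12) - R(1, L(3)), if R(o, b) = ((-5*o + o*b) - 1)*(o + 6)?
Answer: 26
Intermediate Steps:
R(o, b) = (6 + o)*(-1 - 5*o + b*o) (R(o, b) = ((-5*o + b*o) - 1)*(6 + o) = (-1 - 5*o + b*o)*(6 + o) = (6 + o)*(-1 - 5*o + b*o))
h(12) - R(1, L(3)) = 12 - (-6 - 31*1 - 5*1**2 + 4*1**2 + 6*4*1) = 12 - (-6 - 31 - 5*1 + 4*1 + 24) = 12 - (-6 - 31 - 5 + 4 + 24) = 12 - 1*(-14) = 12 + 14 = 26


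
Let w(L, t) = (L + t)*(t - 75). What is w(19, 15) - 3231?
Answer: -5271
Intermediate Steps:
w(L, t) = (-75 + t)*(L + t) (w(L, t) = (L + t)*(-75 + t) = (-75 + t)*(L + t))
w(19, 15) - 3231 = (15**2 - 75*19 - 75*15 + 19*15) - 3231 = (225 - 1425 - 1125 + 285) - 3231 = -2040 - 3231 = -5271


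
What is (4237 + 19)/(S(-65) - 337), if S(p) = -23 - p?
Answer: -4256/295 ≈ -14.427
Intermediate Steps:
(4237 + 19)/(S(-65) - 337) = (4237 + 19)/((-23 - 1*(-65)) - 337) = 4256/((-23 + 65) - 337) = 4256/(42 - 337) = 4256/(-295) = 4256*(-1/295) = -4256/295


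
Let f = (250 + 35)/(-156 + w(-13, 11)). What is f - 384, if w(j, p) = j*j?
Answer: -4707/13 ≈ -362.08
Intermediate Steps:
w(j, p) = j²
f = 285/13 (f = (250 + 35)/(-156 + (-13)²) = 285/(-156 + 169) = 285/13 ≈ 21.923)
f - 384 = 285/13 - 384 = -4707/13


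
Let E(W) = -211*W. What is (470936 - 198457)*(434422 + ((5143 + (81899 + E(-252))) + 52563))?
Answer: 170898556321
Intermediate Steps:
(470936 - 198457)*(434422 + ((5143 + (81899 + E(-252))) + 52563)) = (470936 - 198457)*(434422 + ((5143 + (81899 - 211*(-252))) + 52563)) = 272479*(434422 + ((5143 + (81899 + 53172)) + 52563)) = 272479*(434422 + ((5143 + 135071) + 52563)) = 272479*(434422 + (140214 + 52563)) = 272479*(434422 + 192777) = 272479*627199 = 170898556321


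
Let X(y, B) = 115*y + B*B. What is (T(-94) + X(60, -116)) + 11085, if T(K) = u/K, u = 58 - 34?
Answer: 1477715/47 ≈ 31441.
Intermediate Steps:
u = 24
T(K) = 24/K
X(y, B) = B² + 115*y (X(y, B) = 115*y + B² = B² + 115*y)
(T(-94) + X(60, -116)) + 11085 = (24/(-94) + ((-116)² + 115*60)) + 11085 = (24*(-1/94) + (13456 + 6900)) + 11085 = (-12/47 + 20356) + 11085 = 956720/47 + 11085 = 1477715/47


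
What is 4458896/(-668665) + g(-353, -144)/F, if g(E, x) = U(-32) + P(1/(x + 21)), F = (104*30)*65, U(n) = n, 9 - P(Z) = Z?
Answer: -5561318818351/833972361300 ≈ -6.6685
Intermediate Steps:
P(Z) = 9 - Z
F = 202800 (F = 3120*65 = 202800)
g(E, x) = -23 - 1/(21 + x) (g(E, x) = -32 + (9 - 1/(x + 21)) = -32 + (9 - 1/(21 + x)) = -23 - 1/(21 + x))
4458896/(-668665) + g(-353, -144)/F = 4458896/(-668665) + ((-484 - 23*(-144))/(21 - 144))/202800 = 4458896*(-1/668665) + ((-484 + 3312)/(-123))*(1/202800) = -4458896/668665 - 1/123*2828*(1/202800) = -4458896/668665 - 2828/123*1/202800 = -4458896/668665 - 707/6236100 = -5561318818351/833972361300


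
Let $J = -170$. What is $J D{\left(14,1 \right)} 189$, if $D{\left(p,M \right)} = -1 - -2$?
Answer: $-32130$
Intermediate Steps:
$D{\left(p,M \right)} = 1$ ($D{\left(p,M \right)} = -1 + 2 = 1$)
$J D{\left(14,1 \right)} 189 = \left(-170\right) 1 \cdot 189 = \left(-170\right) 189 = -32130$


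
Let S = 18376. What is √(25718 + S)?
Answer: √44094 ≈ 209.99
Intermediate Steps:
√(25718 + S) = √(25718 + 18376) = √44094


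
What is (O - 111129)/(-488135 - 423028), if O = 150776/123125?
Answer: 13682607349/112186944375 ≈ 0.12196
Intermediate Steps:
O = 150776/123125 (O = 150776*(1/123125) = 150776/123125 ≈ 1.2246)
(O - 111129)/(-488135 - 423028) = (150776/123125 - 111129)/(-488135 - 423028) = -13682607349/123125/(-911163) = -13682607349/123125*(-1/911163) = 13682607349/112186944375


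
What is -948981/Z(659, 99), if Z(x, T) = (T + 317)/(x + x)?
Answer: -625378479/208 ≈ -3.0066e+6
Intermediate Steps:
Z(x, T) = (317 + T)/(2*x) (Z(x, T) = (317 + T)/((2*x)) = (317 + T)*(1/(2*x)) = (317 + T)/(2*x))
-948981/Z(659, 99) = -948981*1318/(317 + 99) = -948981/((½)*(1/659)*416) = -948981/208/659 = -948981*659/208 = -625378479/208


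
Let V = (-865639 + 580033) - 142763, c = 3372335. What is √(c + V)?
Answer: √2943966 ≈ 1715.8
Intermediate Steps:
V = -428369 (V = -285606 - 142763 = -428369)
√(c + V) = √(3372335 - 428369) = √2943966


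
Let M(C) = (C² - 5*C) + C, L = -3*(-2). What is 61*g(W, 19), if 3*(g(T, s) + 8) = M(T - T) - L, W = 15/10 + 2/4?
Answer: -610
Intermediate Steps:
L = 6
W = 2 (W = 15*(⅒) + 2*(¼) = 3/2 + ½ = 2)
M(C) = C² - 4*C
g(T, s) = -10 (g(T, s) = -8 + ((T - T)*(-4 + (T - T)) - 1*6)/3 = -8 + (0*(-4 + 0) - 6)/3 = -8 + (0*(-4) - 6)/3 = -8 + (0 - 6)/3 = -8 + (⅓)*(-6) = -8 - 2 = -10)
61*g(W, 19) = 61*(-10) = -610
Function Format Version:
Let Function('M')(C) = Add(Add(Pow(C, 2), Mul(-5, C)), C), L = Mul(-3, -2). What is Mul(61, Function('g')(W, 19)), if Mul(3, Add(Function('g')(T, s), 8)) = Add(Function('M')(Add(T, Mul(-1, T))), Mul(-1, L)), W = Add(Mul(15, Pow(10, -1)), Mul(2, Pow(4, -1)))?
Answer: -610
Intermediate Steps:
L = 6
W = 2 (W = Add(Mul(15, Rational(1, 10)), Mul(2, Rational(1, 4))) = Add(Rational(3, 2), Rational(1, 2)) = 2)
Function('M')(C) = Add(Pow(C, 2), Mul(-4, C))
Function('g')(T, s) = -10 (Function('g')(T, s) = Add(-8, Mul(Rational(1, 3), Add(Mul(Add(T, Mul(-1, T)), Add(-4, Add(T, Mul(-1, T)))), Mul(-1, 6)))) = Add(-8, Mul(Rational(1, 3), Add(Mul(0, Add(-4, 0)), -6))) = Add(-8, Mul(Rational(1, 3), Add(Mul(0, -4), -6))) = Add(-8, Mul(Rational(1, 3), Add(0, -6))) = Add(-8, Mul(Rational(1, 3), -6)) = Add(-8, -2) = -10)
Mul(61, Function('g')(W, 19)) = Mul(61, -10) = -610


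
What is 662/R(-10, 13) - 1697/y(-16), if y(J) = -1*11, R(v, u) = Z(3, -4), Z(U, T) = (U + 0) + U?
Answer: 8732/33 ≈ 264.61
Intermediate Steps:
Z(U, T) = 2*U (Z(U, T) = U + U = 2*U)
R(v, u) = 6 (R(v, u) = 2*3 = 6)
y(J) = -11
662/R(-10, 13) - 1697/y(-16) = 662/6 - 1697/(-11) = 662*(⅙) - 1697*(-1/11) = 331/3 + 1697/11 = 8732/33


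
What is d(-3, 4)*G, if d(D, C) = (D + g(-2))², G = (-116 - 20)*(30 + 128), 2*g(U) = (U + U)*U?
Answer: -21488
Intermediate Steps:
g(U) = U² (g(U) = ((U + U)*U)/2 = ((2*U)*U)/2 = (2*U²)/2 = U²)
G = -21488 (G = -136*158 = -21488)
d(D, C) = (4 + D)² (d(D, C) = (D + (-2)²)² = (D + 4)² = (4 + D)²)
d(-3, 4)*G = (4 - 3)²*(-21488) = 1²*(-21488) = 1*(-21488) = -21488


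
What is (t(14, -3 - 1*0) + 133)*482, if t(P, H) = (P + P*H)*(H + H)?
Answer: 145082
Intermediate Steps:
t(P, H) = 2*H*(P + H*P) (t(P, H) = (P + H*P)*(2*H) = 2*H*(P + H*P))
(t(14, -3 - 1*0) + 133)*482 = (2*(-3 - 1*0)*14*(1 + (-3 - 1*0)) + 133)*482 = (2*(-3 + 0)*14*(1 + (-3 + 0)) + 133)*482 = (2*(-3)*14*(1 - 3) + 133)*482 = (2*(-3)*14*(-2) + 133)*482 = (168 + 133)*482 = 301*482 = 145082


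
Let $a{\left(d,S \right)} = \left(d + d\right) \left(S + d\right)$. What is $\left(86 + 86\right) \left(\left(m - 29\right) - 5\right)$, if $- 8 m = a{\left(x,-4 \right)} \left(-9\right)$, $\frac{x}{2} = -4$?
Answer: $31304$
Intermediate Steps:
$x = -8$ ($x = 2 \left(-4\right) = -8$)
$a{\left(d,S \right)} = 2 d \left(S + d\right)$
$m = 216$ ($m = - \frac{2 \left(-8\right) \left(-4 - 8\right) \left(-9\right)}{8} = - \frac{2 \left(-8\right) \left(-12\right) \left(-9\right)}{8} = - \frac{192 \left(-9\right)}{8} = \left(- \frac{1}{8}\right) \left(-1728\right) = 216$)
$\left(86 + 86\right) \left(\left(m - 29\right) - 5\right) = \left(86 + 86\right) \left(\left(216 - 29\right) - 5\right) = 172 \left(187 - 5\right) = 172 \cdot 182 = 31304$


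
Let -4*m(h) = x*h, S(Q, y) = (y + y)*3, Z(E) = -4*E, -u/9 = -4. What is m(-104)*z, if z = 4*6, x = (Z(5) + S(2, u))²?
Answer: 23971584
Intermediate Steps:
u = 36 (u = -9*(-4) = 36)
S(Q, y) = 6*y (S(Q, y) = (2*y)*3 = 6*y)
x = 38416 (x = (-4*5 + 6*36)² = (-20 + 216)² = 196² = 38416)
z = 24
m(h) = -9604*h
m(-104)*z = -9604*(-104)*24 = 998816*24 = 23971584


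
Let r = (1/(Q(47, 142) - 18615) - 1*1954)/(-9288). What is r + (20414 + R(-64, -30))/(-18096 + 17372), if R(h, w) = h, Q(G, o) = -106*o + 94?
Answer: -1574540999717/56440510344 ≈ -27.897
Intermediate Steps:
Q(G, o) = 94 - 106*o
r = 65601643/311826024 (r = (1/((94 - 106*142) - 18615) - 1*1954)/(-9288) = (1/((94 - 15052) - 18615) - 1954)*(-1/9288) = (1/(-14958 - 18615) - 1954)*(-1/9288) = (1/(-33573) - 1954)*(-1/9288) = (-1/33573 - 1954)*(-1/9288) = -65601643/33573*(-1/9288) = 65601643/311826024 ≈ 0.21038)
r + (20414 + R(-64, -30))/(-18096 + 17372) = 65601643/311826024 + (20414 - 64)/(-18096 + 17372) = 65601643/311826024 + 20350/(-724) = 65601643/311826024 + 20350*(-1/724) = 65601643/311826024 - 10175/362 = -1574540999717/56440510344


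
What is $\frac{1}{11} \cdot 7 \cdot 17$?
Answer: $\frac{119}{11} \approx 10.818$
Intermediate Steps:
$\frac{1}{11} \cdot 7 \cdot 17 = \frac{7}{11} \cdot 17 = \frac{119}{11}$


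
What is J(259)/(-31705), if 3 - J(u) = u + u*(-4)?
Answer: -156/6341 ≈ -0.024602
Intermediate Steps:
J(u) = 3 + 3*u (J(u) = 3 - (u + u*(-4)) = 3 - (u - 4*u) = 3 - (-3)*u = 3 + 3*u)
J(259)/(-31705) = (3 + 3*259)/(-31705) = (3 + 777)*(-1/31705) = 780*(-1/31705) = -156/6341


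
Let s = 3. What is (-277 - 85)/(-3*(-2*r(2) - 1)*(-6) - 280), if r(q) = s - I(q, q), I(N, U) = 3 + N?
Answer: 181/113 ≈ 1.6018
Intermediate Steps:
r(q) = -q (r(q) = 3 - (3 + q) = 3 + (-3 - q) = -q)
(-277 - 85)/(-3*(-2*r(2) - 1)*(-6) - 280) = (-277 - 85)/(-3*(-(-2)*2 - 1)*(-6) - 280) = -362/(-3*(-2*(-2) - 1)*(-6) - 280) = -362/(-3*(4 - 1)*(-6) - 280) = -362/(-3*3*(-6) - 280) = -362/(-9*(-6) - 280) = -362/(54 - 280) = -362/(-226) = -362*(-1/226) = 181/113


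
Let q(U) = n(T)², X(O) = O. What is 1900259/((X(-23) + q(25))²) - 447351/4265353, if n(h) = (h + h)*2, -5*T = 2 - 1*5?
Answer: 123554001003604/19325274113 ≈ 6393.4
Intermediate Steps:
T = ⅗ (T = -(2 - 1*5)/5 = -(2 - 5)/5 = -⅕*(-3) = ⅗ ≈ 0.60000)
n(h) = 4*h (n(h) = (2*h)*2 = 4*h)
q(U) = 144/25 (q(U) = (4*(⅗))² = (12/5)² = 144/25)
1900259/((X(-23) + q(25))²) - 447351/4265353 = 1900259/((-23 + 144/25)²) - 447351/4265353 = 1900259/((-431/25)²) - 447351*1/4265353 = 1900259/(185761/625) - 10911/104033 = 1900259*(625/185761) - 10911/104033 = 1187661875/185761 - 10911/104033 = 123554001003604/19325274113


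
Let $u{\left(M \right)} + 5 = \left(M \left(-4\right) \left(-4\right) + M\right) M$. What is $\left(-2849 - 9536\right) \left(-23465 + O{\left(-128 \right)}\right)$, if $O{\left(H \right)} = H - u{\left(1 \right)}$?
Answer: $292347925$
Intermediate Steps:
$u{\left(M \right)} = -5 + 17 M^{2}$ ($u{\left(M \right)} = -5 + \left(M \left(-4\right) \left(-4\right) + M\right) M = -5 + \left(- 4 M \left(-4\right) + M\right) M = -5 + \left(16 M + M\right) M = -5 + 17 M M = -5 + 17 M^{2}$)
$O{\left(H \right)} = -12 + H$ ($O{\left(H \right)} = H - \left(-5 + 17 \cdot 1^{2}\right) = H - \left(-5 + 17 \cdot 1\right) = H - \left(-5 + 17\right) = H - 12 = -12 + H$)
$\left(-2849 - 9536\right) \left(-23465 + O{\left(-128 \right)}\right) = \left(-2849 - 9536\right) \left(-23465 - 140\right) = - 12385 \left(-23465 - 140\right) = \left(-12385\right) \left(-23605\right) = 292347925$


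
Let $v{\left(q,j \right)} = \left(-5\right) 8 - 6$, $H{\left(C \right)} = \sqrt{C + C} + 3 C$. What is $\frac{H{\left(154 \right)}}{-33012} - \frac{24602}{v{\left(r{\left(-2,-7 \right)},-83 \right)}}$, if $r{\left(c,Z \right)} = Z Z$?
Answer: $\frac{9668333}{18078} - \frac{\sqrt{77}}{16506} \approx 534.81$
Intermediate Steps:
$r{\left(c,Z \right)} = Z^{2}$
$H{\left(C \right)} = 3 C + \sqrt{2} \sqrt{C}$ ($H{\left(C \right)} = \sqrt{2 C} + 3 C = \sqrt{2} \sqrt{C} + 3 C = 3 C + \sqrt{2} \sqrt{C}$)
$v{\left(q,j \right)} = -46$ ($v{\left(q,j \right)} = -40 - 6 = -46$)
$\frac{H{\left(154 \right)}}{-33012} - \frac{24602}{v{\left(r{\left(-2,-7 \right)},-83 \right)}} = \frac{3 \cdot 154 + \sqrt{2} \sqrt{154}}{-33012} - \frac{24602}{-46} = \left(462 + 2 \sqrt{77}\right) \left(- \frac{1}{33012}\right) - - \frac{12301}{23} = \left(- \frac{11}{786} - \frac{\sqrt{77}}{16506}\right) + \frac{12301}{23} = \frac{9668333}{18078} - \frac{\sqrt{77}}{16506}$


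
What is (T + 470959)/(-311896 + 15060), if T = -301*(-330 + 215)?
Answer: -252787/148418 ≈ -1.7032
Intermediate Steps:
T = 34615 (T = -301*(-115) = 34615)
(T + 470959)/(-311896 + 15060) = (34615 + 470959)/(-311896 + 15060) = 505574/(-296836) = 505574*(-1/296836) = -252787/148418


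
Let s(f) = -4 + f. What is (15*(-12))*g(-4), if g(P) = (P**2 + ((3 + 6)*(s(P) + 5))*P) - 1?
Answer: -22140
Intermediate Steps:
g(P) = -1 + P**2 + P*(9 + 9*P) (g(P) = (P**2 + ((3 + 6)*((-4 + P) + 5))*P) - 1 = (P**2 + (9*(1 + P))*P) - 1 = (P**2 + (9 + 9*P)*P) - 1 = (P**2 + P*(9 + 9*P)) - 1 = -1 + P**2 + P*(9 + 9*P))
(15*(-12))*g(-4) = (15*(-12))*(-1 + 9*(-4) + 10*(-4)**2) = -180*(-1 - 36 + 10*16) = -180*(-1 - 36 + 160) = -180*123 = -22140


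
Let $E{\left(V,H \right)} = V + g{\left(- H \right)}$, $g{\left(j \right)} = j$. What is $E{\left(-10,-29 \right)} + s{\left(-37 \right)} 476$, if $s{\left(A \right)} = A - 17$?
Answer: $-25685$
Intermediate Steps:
$E{\left(V,H \right)} = V - H$
$s{\left(A \right)} = -17 + A$
$E{\left(-10,-29 \right)} + s{\left(-37 \right)} 476 = \left(-10 - -29\right) + \left(-17 - 37\right) 476 = \left(-10 + 29\right) - 25704 = 19 - 25704 = -25685$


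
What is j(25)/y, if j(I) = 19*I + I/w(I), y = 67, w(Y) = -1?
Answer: 450/67 ≈ 6.7164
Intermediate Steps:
j(I) = 18*I (j(I) = 19*I + I/(-1) = 19*I + I*(-1) = 19*I - I = 18*I)
j(25)/y = (18*25)/67 = 450*(1/67) = 450/67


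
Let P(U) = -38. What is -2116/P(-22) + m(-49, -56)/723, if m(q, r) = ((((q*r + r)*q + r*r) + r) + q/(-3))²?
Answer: 2828687125177/123633 ≈ 2.2880e+7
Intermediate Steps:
m(q, r) = (r + r² - q/3 + q*(r + q*r))² (m(q, r) = ((((r + q*r)*q + r²) + r) + q*(-⅓))² = (((q*(r + q*r) + r²) + r) - q/3)² = (((r² + q*(r + q*r)) + r) - q/3)² = ((r + r² + q*(r + q*r)) - q/3)² = (r + r² - q/3 + q*(r + q*r))²)
-2116/P(-22) + m(-49, -56)/723 = -2116/(-38) + ((-1*(-49) + 3*(-56) + 3*(-56)² + 3*(-49)*(-56) + 3*(-56)*(-49)²)²/9)/723 = -2116*(-1/38) + ((49 - 168 + 3*3136 + 8232 + 3*(-56)*2401)²/9)*(1/723) = 1058/19 + ((49 - 168 + 9408 + 8232 - 403368)²/9)*(1/723) = 1058/19 + ((⅑)*(-385847)²)*(1/723) = 1058/19 + ((⅑)*148877907409)*(1/723) = 1058/19 + (148877907409/9)*(1/723) = 1058/19 + 148877907409/6507 = 2828687125177/123633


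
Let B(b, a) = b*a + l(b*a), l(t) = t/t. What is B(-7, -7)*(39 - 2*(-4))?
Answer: 2350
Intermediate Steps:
l(t) = 1
B(b, a) = 1 + a*b (B(b, a) = b*a + 1 = a*b + 1 = 1 + a*b)
B(-7, -7)*(39 - 2*(-4)) = (1 - 7*(-7))*(39 - 2*(-4)) = (1 + 49)*(39 + 8) = 50*47 = 2350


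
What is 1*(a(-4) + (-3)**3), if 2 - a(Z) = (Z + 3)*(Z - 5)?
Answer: -34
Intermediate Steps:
a(Z) = 2 - (-5 + Z)*(3 + Z) (a(Z) = 2 - (Z + 3)*(Z - 5) = 2 - (3 + Z)*(-5 + Z) = 2 - (-5 + Z)*(3 + Z))
1*(a(-4) + (-3)**3) = 1*((17 - 1*(-4)**2 + 2*(-4)) + (-3)**3) = 1*((17 - 1*16 - 8) - 27) = 1*((17 - 16 - 8) - 27) = 1*(-7 - 27) = 1*(-34) = -34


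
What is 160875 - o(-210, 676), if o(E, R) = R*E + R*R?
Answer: -154141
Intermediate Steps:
o(E, R) = R² + E*R (o(E, R) = E*R + R² = R² + E*R)
160875 - o(-210, 676) = 160875 - 676*(-210 + 676) = 160875 - 676*466 = 160875 - 1*315016 = 160875 - 315016 = -154141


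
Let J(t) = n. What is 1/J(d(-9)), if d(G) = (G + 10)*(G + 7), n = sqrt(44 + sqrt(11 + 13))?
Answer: sqrt(2)/(2*sqrt(22 + sqrt(6))) ≈ 0.14300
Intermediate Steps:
n = sqrt(44 + 2*sqrt(6)) (n = sqrt(44 + sqrt(24)) = sqrt(44 + 2*sqrt(6)) ≈ 6.9928)
d(G) = (7 + G)*(10 + G) (d(G) = (10 + G)*(7 + G) = (7 + G)*(10 + G))
J(t) = sqrt(44 + 2*sqrt(6))
1/J(d(-9)) = 1/(sqrt(44 + 2*sqrt(6))) = 1/sqrt(44 + 2*sqrt(6))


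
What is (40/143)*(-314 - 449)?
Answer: -30520/143 ≈ -213.43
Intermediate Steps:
(40/143)*(-314 - 449) = (40*(1/143))*(-763) = (40/143)*(-763) = -30520/143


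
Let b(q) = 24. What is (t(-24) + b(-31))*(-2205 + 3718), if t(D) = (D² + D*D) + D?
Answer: 1742976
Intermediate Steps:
t(D) = D + 2*D² (t(D) = (D² + D²) + D = 2*D² + D = D + 2*D²)
(t(-24) + b(-31))*(-2205 + 3718) = (-24*(1 + 2*(-24)) + 24)*(-2205 + 3718) = (-24*(1 - 48) + 24)*1513 = (-24*(-47) + 24)*1513 = (1128 + 24)*1513 = 1152*1513 = 1742976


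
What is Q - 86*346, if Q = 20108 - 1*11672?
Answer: -21320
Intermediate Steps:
Q = 8436 (Q = 20108 - 11672 = 8436)
Q - 86*346 = 8436 - 86*346 = 8436 - 29756 = -21320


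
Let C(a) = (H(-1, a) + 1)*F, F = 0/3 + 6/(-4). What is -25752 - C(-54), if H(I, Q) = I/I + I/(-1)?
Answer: -51495/2 ≈ -25748.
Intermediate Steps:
F = -3/2 (F = 0*(⅓) + 6*(-¼) = 0 - 3/2 = -3/2 ≈ -1.5000)
H(I, Q) = 1 - I (H(I, Q) = 1 + I*(-1) = 1 - I)
C(a) = -9/2 (C(a) = ((1 - 1*(-1)) + 1)*(-3/2) = ((1 + 1) + 1)*(-3/2) = (2 + 1)*(-3/2) = 3*(-3/2) = -9/2)
-25752 - C(-54) = -25752 - 1*(-9/2) = -25752 + 9/2 = -51495/2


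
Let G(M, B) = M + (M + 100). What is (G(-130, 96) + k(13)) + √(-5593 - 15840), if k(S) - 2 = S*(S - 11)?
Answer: -132 + I*√21433 ≈ -132.0 + 146.4*I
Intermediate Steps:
G(M, B) = 100 + 2*M (G(M, B) = M + (100 + M) = 100 + 2*M)
k(S) = 2 + S*(-11 + S) (k(S) = 2 + S*(S - 11) = 2 + S*(-11 + S))
(G(-130, 96) + k(13)) + √(-5593 - 15840) = ((100 + 2*(-130)) + (2 + 13² - 11*13)) + √(-5593 - 15840) = ((100 - 260) + (2 + 169 - 143)) + √(-21433) = (-160 + 28) + I*√21433 = -132 + I*√21433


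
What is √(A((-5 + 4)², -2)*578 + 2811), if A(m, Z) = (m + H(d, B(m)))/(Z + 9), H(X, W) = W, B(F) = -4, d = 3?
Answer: √125601/7 ≈ 50.629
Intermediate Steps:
A(m, Z) = (-4 + m)/(9 + Z) (A(m, Z) = (m - 4)/(Z + 9) = (-4 + m)/(9 + Z))
√(A((-5 + 4)², -2)*578 + 2811) = √(((-4 + (-5 + 4)²)/(9 - 2))*578 + 2811) = √(((-4 + (-1)²)/7)*578 + 2811) = √(((-4 + 1)/7)*578 + 2811) = √(((⅐)*(-3))*578 + 2811) = √(-3/7*578 + 2811) = √(-1734/7 + 2811) = √(17943/7) = √125601/7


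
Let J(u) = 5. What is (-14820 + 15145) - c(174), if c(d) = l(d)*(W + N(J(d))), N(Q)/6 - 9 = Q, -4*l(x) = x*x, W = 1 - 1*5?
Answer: 605845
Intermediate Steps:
W = -4 (W = 1 - 5 = -4)
l(x) = -x**2/4 (l(x) = -x*x/4 = -x**2/4)
N(Q) = 54 + 6*Q
c(d) = -20*d**2 (c(d) = (-d**2/4)*(-4 + (54 + 6*5)) = (-d**2/4)*(-4 + (54 + 30)) = (-d**2/4)*(-4 + 84) = -d**2/4*80 = -20*d**2)
(-14820 + 15145) - c(174) = (-14820 + 15145) - (-20)*174**2 = 325 - (-20)*30276 = 325 - 1*(-605520) = 325 + 605520 = 605845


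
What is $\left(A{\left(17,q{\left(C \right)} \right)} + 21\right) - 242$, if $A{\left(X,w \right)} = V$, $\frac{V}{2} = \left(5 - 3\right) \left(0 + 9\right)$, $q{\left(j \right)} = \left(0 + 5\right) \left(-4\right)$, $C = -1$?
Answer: $-185$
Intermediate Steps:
$q{\left(j \right)} = -20$ ($q{\left(j \right)} = 5 \left(-4\right) = -20$)
$V = 36$ ($V = 2 \left(5 - 3\right) \left(0 + 9\right) = 2 \cdot 2 \cdot 9 = 2 \cdot 18 = 36$)
$A{\left(X,w \right)} = 36$
$\left(A{\left(17,q{\left(C \right)} \right)} + 21\right) - 242 = \left(36 + 21\right) - 242 = 57 - 242 = -185$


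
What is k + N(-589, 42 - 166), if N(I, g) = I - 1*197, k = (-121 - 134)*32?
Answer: -8946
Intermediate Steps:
k = -8160 (k = -255*32 = -8160)
N(I, g) = -197 + I (N(I, g) = I - 197 = -197 + I)
k + N(-589, 42 - 166) = -8160 + (-197 - 589) = -8160 - 786 = -8946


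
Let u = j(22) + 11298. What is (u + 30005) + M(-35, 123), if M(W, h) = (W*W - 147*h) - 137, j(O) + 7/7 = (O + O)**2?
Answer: 26245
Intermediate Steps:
j(O) = -1 + 4*O**2 (j(O) = -1 + (O + O)**2 = -1 + (2*O)**2 = -1 + 4*O**2)
M(W, h) = -137 + W**2 - 147*h (M(W, h) = (W**2 - 147*h) - 137 = -137 + W**2 - 147*h)
u = 13233 (u = (-1 + 4*22**2) + 11298 = (-1 + 4*484) + 11298 = (-1 + 1936) + 11298 = 1935 + 11298 = 13233)
(u + 30005) + M(-35, 123) = (13233 + 30005) + (-137 + (-35)**2 - 147*123) = 43238 + (-137 + 1225 - 18081) = 43238 - 16993 = 26245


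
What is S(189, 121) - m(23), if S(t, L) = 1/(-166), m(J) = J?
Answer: -3819/166 ≈ -23.006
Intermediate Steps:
S(t, L) = -1/166
S(189, 121) - m(23) = -1/166 - 1*23 = -1/166 - 23 = -3819/166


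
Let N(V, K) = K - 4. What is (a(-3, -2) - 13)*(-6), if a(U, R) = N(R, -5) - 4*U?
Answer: 60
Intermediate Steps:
N(V, K) = -4 + K
a(U, R) = -9 - 4*U (a(U, R) = (-4 - 5) - 4*U = -9 - 4*U)
(a(-3, -2) - 13)*(-6) = ((-9 - 4*(-3)) - 13)*(-6) = ((-9 + 12) - 13)*(-6) = (3 - 13)*(-6) = -10*(-6) = 60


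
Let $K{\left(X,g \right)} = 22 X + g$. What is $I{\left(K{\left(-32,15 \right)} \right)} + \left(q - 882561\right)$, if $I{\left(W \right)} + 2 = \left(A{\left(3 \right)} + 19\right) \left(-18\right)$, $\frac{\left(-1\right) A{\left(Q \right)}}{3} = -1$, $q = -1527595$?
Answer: $-2410554$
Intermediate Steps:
$A{\left(Q \right)} = 3$ ($A{\left(Q \right)} = \left(-3\right) \left(-1\right) = 3$)
$K{\left(X,g \right)} = g + 22 X$
$I{\left(W \right)} = -398$ ($I{\left(W \right)} = -2 + \left(3 + 19\right) \left(-18\right) = -2 + 22 \left(-18\right) = -2 - 396 = -398$)
$I{\left(K{\left(-32,15 \right)} \right)} + \left(q - 882561\right) = -398 - 2410156 = -2410554$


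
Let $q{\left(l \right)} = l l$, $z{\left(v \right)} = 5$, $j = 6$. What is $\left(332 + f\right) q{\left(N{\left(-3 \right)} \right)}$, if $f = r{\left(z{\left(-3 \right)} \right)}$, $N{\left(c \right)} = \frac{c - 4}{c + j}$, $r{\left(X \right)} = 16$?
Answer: $\frac{5684}{3} \approx 1894.7$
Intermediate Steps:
$N{\left(c \right)} = \frac{-4 + c}{6 + c}$ ($N{\left(c \right)} = \frac{c - 4}{c + 6} = \frac{-4 + c}{6 + c}$)
$f = 16$
$q{\left(l \right)} = l^{2}$
$\left(332 + f\right) q{\left(N{\left(-3 \right)} \right)} = \left(332 + 16\right) \left(\frac{-4 - 3}{6 - 3}\right)^{2} = 348 \left(\frac{1}{3} \left(-7\right)\right)^{2} = 348 \left(- \frac{7}{3}\right)^{2} = 348 \cdot \frac{49}{9} = \frac{5684}{3}$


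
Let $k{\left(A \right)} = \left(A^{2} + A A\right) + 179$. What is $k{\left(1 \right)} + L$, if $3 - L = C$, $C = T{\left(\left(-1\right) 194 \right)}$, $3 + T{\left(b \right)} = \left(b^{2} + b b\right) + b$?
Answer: $-74891$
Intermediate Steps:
$k{\left(A \right)} = 179 + 2 A^{2}$ ($k{\left(A \right)} = \left(A^{2} + A^{2}\right) + 179 = 2 A^{2} + 179 = 179 + 2 A^{2}$)
$T{\left(b \right)} = -3 + b + 2 b^{2}$ ($T{\left(b \right)} = -3 + \left(\left(b^{2} + b b\right) + b\right) = -3 + \left(\left(b^{2} + b^{2}\right) + b\right) = -3 + \left(2 b^{2} + b\right) = -3 + \left(b + 2 b^{2}\right) = -3 + b + 2 b^{2}$)
$C = 75075$ ($C = -3 - 194 + 2 \left(\left(-1\right) 194\right)^{2} = -3 - 194 + 2 \left(-194\right)^{2} = -3 - 194 + 2 \cdot 37636 = -3 - 194 + 75272 = 75075$)
$L = -75072$ ($L = 3 - 75075 = -75072$)
$k{\left(1 \right)} + L = \left(179 + 2 \cdot 1^{2}\right) - 75072 = \left(179 + 2 \cdot 1\right) - 75072 = \left(179 + 2\right) - 75072 = 181 - 75072 = -74891$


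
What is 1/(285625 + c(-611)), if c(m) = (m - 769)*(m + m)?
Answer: 1/1971985 ≈ 5.0710e-7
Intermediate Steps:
c(m) = 2*m*(-769 + m) (c(m) = (-769 + m)*(2*m) = 2*m*(-769 + m))
1/(285625 + c(-611)) = 1/(285625 + 2*(-611)*(-769 - 611)) = 1/(285625 + 2*(-611)*(-1380)) = 1/(285625 + 1686360) = 1/1971985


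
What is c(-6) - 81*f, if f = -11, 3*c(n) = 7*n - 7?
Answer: 2624/3 ≈ 874.67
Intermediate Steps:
c(n) = -7/3 + 7*n/3 (c(n) = (7*n - 7)/3 = (-7 + 7*n)/3 = -7/3 + 7*n/3)
c(-6) - 81*f = (-7/3 + (7/3)*(-6)) - 81*(-11) = (-7/3 - 14) + 891 = -49/3 + 891 = 2624/3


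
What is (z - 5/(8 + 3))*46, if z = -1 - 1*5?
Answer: -3266/11 ≈ -296.91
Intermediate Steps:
z = -6 (z = -1 - 5 = -6)
(z - 5/(8 + 3))*46 = (-6 - 5/(8 + 3))*46 = (-6 - 5/11)*46 = -71/11*46 = -3266/11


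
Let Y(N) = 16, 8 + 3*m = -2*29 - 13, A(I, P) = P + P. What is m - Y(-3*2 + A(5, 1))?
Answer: -127/3 ≈ -42.333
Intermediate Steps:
A(I, P) = 2*P
m = -79/3 (m = -8/3 + (-2*29 - 13)/3 = -8/3 + (-58 - 13)/3 = -8/3 + (⅓)*(-71) = -8/3 - 71/3 = -79/3 ≈ -26.333)
m - Y(-3*2 + A(5, 1)) = -79/3 - 1*16 = -79/3 - 16 = -127/3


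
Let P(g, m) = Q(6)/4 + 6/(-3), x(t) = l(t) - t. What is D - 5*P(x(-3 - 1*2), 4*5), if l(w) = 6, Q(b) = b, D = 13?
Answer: 31/2 ≈ 15.500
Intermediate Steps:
x(t) = 6 - t
P(g, m) = -1/2 (P(g, m) = 6/4 + 6/(-3) = 6*(1/4) + 6*(-1/3) = 3/2 - 2 = -1/2)
D - 5*P(x(-3 - 1*2), 4*5) = 13 - 5*(-1/2) = 13 + 5/2 = 31/2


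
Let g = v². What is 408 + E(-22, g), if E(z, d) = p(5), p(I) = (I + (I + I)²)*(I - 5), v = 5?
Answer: 408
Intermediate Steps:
g = 25 (g = 5² = 25)
p(I) = (-5 + I)*(I + 4*I²) (p(I) = (I + (2*I)²)*(-5 + I) = (I + 4*I²)*(-5 + I) = (-5 + I)*(I + 4*I²))
E(z, d) = 0 (E(z, d) = 5*(-5 - 19*5 + 4*5²) = 5*(-5 - 95 + 4*25) = 5*(-5 - 95 + 100) = 5*0 = 0)
408 + E(-22, g) = 408 + 0 = 408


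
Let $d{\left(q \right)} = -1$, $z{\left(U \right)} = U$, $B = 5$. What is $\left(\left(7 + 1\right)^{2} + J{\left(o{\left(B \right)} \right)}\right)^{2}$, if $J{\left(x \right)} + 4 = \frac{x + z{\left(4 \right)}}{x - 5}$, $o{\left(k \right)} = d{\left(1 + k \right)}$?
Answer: $\frac{14161}{4} \approx 3540.3$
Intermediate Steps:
$o{\left(k \right)} = -1$
$J{\left(x \right)} = -4 + \frac{4 + x}{-5 + x}$ ($J{\left(x \right)} = -4 + \frac{x + 4}{x - 5} = -4 + \frac{4 + x}{x - 5} = -4 + \frac{4 + x}{-5 + x}$)
$\left(\left(7 + 1\right)^{2} + J{\left(o{\left(B \right)} \right)}\right)^{2} = \left(\left(7 + 1\right)^{2} + \frac{3 \left(8 - -1\right)}{-5 - 1}\right)^{2} = \left(8^{2} + \frac{3 \left(8 + 1\right)}{-6}\right)^{2} = \left(64 + 3 \left(- \frac{1}{6}\right) 9\right)^{2} = \left(64 - \frac{9}{2}\right)^{2} = \left(\frac{119}{2}\right)^{2} = \frac{14161}{4}$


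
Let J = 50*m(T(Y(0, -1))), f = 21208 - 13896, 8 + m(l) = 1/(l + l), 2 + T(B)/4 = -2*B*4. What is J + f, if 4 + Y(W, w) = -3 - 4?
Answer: 2377753/344 ≈ 6912.1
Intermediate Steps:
Y(W, w) = -11 (Y(W, w) = -4 + (-3 - 4) = -4 - 7 = -11)
T(B) = -8 - 32*B (T(B) = -8 + 4*(-2*B*4) = -8 + 4*(-8*B) = -8 - 32*B)
m(l) = -8 + 1/(2*l) (m(l) = -8 + 1/(l + l) = -8 + 1/(2*l))
f = 7312
J = -137575/344 (J = 50*(-8 + 1/(2*(-8 - 32*(-11)))) = 50*(-8 + 1/(2*(-8 + 352))) = 50*(-8 + (1/2)/344) = 50*(-8 + (1/2)*(1/344)) = 50*(-8 + 1/688) = 50*(-5503/688) = -137575/344 ≈ -399.93)
J + f = -137575/344 + 7312 = 2377753/344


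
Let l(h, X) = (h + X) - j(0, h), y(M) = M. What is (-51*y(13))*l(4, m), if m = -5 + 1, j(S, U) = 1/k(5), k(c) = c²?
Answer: 663/25 ≈ 26.520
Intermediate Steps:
j(S, U) = 1/25 (j(S, U) = 1/(5²) = 1/25)
m = -4
l(h, X) = -1/25 + X + h (l(h, X) = (h + X) - 1*1/25 = (X + h) - 1/25 = -1/25 + X + h)
(-51*y(13))*l(4, m) = (-51*13)*(-1/25 - 4 + 4) = -663*(-1/25) = 663/25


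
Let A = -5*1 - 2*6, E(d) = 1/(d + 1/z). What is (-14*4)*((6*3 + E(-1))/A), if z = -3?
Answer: 966/17 ≈ 56.824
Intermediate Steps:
E(d) = 1/(-⅓ + d) (E(d) = 1/(d + 1/(-3)) = 1/(d - ⅓) = 1/(-⅓ + d))
A = -17 (A = -5 - 12 = -17)
(-14*4)*((6*3 + E(-1))/A) = (-14*4)*((6*3 + 3/(-1 + 3*(-1)))/(-17)) = -56*(18 + 3/(-1 - 3))*(-1)/17 = -56*(18 + 3/(-4))*(-1)/17 = -56*(18 + 3*(-¼))*(-1)/17 = -56*(18 - ¾)*(-1)/17 = -966*(-1)/17 = -56*(-69/68) = 966/17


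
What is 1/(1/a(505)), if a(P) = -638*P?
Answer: -322190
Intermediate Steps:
1/(1/a(505)) = 1/(1/(-638*505)) = 1/(1/(-322190)) = 1/(-1/322190) = -322190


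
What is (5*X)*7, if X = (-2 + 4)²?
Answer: 140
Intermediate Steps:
X = 4 (X = 2² = 4)
(5*X)*7 = (5*4)*7 = 20*7 = 140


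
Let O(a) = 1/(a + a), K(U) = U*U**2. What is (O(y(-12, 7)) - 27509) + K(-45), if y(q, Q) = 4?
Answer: -949071/8 ≈ -1.1863e+5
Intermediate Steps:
K(U) = U**3
O(a) = 1/(2*a)
(O(y(-12, 7)) - 27509) + K(-45) = ((1/2)/4 - 27509) + (-45)**3 = ((1/2)*(1/4) - 27509) - 91125 = (1/8 - 27509) - 91125 = -220071/8 - 91125 = -949071/8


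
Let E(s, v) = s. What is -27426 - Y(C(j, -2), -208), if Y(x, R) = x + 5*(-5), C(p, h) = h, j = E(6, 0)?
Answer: -27399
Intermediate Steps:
j = 6
Y(x, R) = -25 + x (Y(x, R) = x - 25 = -25 + x)
-27426 - Y(C(j, -2), -208) = -27426 - (-25 - 2) = -27426 - 1*(-27) = -27426 + 27 = -27399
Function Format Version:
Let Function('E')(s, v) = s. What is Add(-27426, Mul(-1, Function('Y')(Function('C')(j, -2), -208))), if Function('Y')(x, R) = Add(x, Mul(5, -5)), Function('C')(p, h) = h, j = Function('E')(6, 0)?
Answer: -27399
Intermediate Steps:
j = 6
Function('Y')(x, R) = Add(-25, x) (Function('Y')(x, R) = Add(x, -25) = Add(-25, x))
Add(-27426, Mul(-1, Function('Y')(Function('C')(j, -2), -208))) = Add(-27426, Mul(-1, Add(-25, -2))) = Add(-27426, Mul(-1, -27)) = Add(-27426, 27) = -27399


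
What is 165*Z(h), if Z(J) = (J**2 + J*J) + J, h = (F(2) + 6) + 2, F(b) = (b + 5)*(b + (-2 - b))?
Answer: 10890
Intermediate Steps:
F(b) = -10 - 2*b (F(b) = (5 + b)*(-2) = -10 - 2*b)
h = -6 (h = ((-10 - 2*2) + 6) + 2 = ((-10 - 4) + 6) + 2 = (-14 + 6) + 2 = -8 + 2 = -6)
Z(J) = J + 2*J**2 (Z(J) = (J**2 + J**2) + J = 2*J**2 + J = J + 2*J**2)
165*Z(h) = 165*(-6*(1 + 2*(-6))) = 165*(-6*(1 - 12)) = 165*(-6*(-11)) = 165*66 = 10890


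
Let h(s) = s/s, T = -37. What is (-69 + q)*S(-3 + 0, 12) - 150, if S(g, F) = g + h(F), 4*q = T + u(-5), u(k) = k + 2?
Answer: 8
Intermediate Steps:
u(k) = 2 + k
q = -10 (q = (-37 + (2 - 5))/4 = (-37 - 3)/4 = (1/4)*(-40) = -10)
h(s) = 1
S(g, F) = 1 + g (S(g, F) = g + 1 = 1 + g)
(-69 + q)*S(-3 + 0, 12) - 150 = (-69 - 10)*(1 + (-3 + 0)) - 150 = -79*(1 - 3) - 150 = -79*(-2) - 150 = 158 - 150 = 8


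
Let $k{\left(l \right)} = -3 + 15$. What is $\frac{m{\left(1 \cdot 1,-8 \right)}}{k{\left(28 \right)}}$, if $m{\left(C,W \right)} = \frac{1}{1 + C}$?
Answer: $\frac{1}{24} \approx 0.041667$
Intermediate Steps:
$k{\left(l \right)} = 12$
$\frac{m{\left(1 \cdot 1,-8 \right)}}{k{\left(28 \right)}} = \frac{1}{\left(1 + 1 \cdot 1\right) 12} = \frac{1}{1 + 1} \cdot \frac{1}{12} = \frac{1}{2} \cdot \frac{1}{12} = \frac{1}{24}$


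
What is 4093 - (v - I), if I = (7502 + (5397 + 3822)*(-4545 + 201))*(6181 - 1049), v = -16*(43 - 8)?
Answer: -205484423435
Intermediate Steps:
v = -560 (v = -16*35 = -560)
I = -205484428088 (I = (7502 + 9219*(-4344))*5132 = (7502 - 40047336)*5132 = -40039834*5132 = -205484428088)
4093 - (v - I) = 4093 - (-560 - 1*(-205484428088)) = 4093 - (-560 + 205484428088) = 4093 - 1*205484427528 = 4093 - 205484427528 = -205484423435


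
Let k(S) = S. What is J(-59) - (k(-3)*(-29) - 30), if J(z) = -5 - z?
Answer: -3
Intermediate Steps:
J(-59) - (k(-3)*(-29) - 30) = (-5 - 1*(-59)) - (-3*(-29) - 30) = (-5 + 59) - (87 - 30) = 54 - 1*57 = 54 - 57 = -3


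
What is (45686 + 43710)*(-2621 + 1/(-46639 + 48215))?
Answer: -92316902555/394 ≈ -2.3431e+8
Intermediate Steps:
(45686 + 43710)*(-2621 + 1/(-46639 + 48215)) = 89396*(-2621 + 1/1576) = 89396*(-4130695/1576) = -92316902555/394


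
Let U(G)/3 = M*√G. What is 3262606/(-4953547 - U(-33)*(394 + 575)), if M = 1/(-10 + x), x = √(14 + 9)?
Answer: 3262606*(-10 + √23)/(19*(2607130 - 260713*√23 - 153*I*√33)) ≈ -0.65864 - 0.00042666*I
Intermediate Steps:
x = √23 ≈ 4.7958
M = 1/(-10 + √23) ≈ -0.19215
U(G) = 3*√G*(-10/77 - √23/77) (U(G) = 3*((-10/77 - √23/77)*√G) = 3*(√G*(-10/77 - √23/77)) = 3*√G*(-10/77 - √23/77))
3262606/(-4953547 - U(-33)*(394 + 575)) = 3262606/(-4953547 - (-30*I*√33/77 - 3*√23*√(-33)/77)*(394 + 575)) = 3262606/(-4953547 - (-30*I*√33/77 - 3*√23*I*√33/77)*969) = 3262606/(-4953547 - (-30*I*√33/77 - 3*I*√759/77)*969) = 3262606/(-4953547 - (-29070*I*√33/77 - 2907*I*√759/77)) = 3262606/(-4953547 + (2907*I*√759/77 + 29070*I*√33/77)) = 3262606/(-4953547 + 2907*I*√759/77 + 29070*I*√33/77)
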